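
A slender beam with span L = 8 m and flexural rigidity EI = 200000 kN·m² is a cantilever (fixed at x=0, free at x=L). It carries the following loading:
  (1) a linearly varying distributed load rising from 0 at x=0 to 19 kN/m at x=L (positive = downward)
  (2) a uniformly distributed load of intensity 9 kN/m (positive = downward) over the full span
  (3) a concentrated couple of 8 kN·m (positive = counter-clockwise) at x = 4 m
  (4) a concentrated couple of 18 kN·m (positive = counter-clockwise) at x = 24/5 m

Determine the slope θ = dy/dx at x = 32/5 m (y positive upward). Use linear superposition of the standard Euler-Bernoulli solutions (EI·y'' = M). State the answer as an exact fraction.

θ(32/5) = -216461/23437500 rad

Load 1 — triangular load w₀=19 kN/m (0→w₀ over full span):
  θ_1 = (w₀Lx²/4-w₀L²x/3-w₀x⁴/(24L))/EI = (19·8·(32/5)²/4-19·8²·(32/5)/3-19·(32/5)⁴/(24·8))/200000 = -35264/5859375 rad
Load 2 — uniform load w=9 kN/m over full span:
  θ_2 = -wx(x²-3Lx+3L²)/(6EI) = -9·(32/5)·((32/5)²-3·8·(32/5)+3·8²)/(6·200000) = -1488/390625 rad
Load 3 — applied couple M₀=8 kN·m at a=4 m (b=L-a=4):
  θ_3 = M₀a/EI  [x>a] = 8·4/200000 = 1/6250 rad
Load 4 — applied couple M₀=18 kN·m at a=24/5 m (b=L-a=16/5):
  θ_4 = M₀a/EI  [x>a] = 18·(24/5)/200000 = 27/62500 rad
Superposition: θ = Σ θ_i = -216461/23437500 rad ≈ -0.009236 rad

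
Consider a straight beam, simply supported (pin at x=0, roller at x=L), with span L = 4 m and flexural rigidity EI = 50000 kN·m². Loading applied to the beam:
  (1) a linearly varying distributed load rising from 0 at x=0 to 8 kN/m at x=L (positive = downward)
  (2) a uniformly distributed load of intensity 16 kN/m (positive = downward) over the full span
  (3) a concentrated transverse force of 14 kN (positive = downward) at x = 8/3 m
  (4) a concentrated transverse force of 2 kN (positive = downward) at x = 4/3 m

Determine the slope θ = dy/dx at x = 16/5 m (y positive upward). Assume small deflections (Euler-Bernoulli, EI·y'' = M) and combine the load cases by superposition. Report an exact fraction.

Load 1 — triangular load w₀=8 kN/m (0→w₀ over full span):
  θ_1 = -w₀(7L⁴-30L²x²+15x⁴)/(360LEI) = -8·(7·4⁴-30·4²·(16/5)²+15·(16/5)⁴)/(360·4·50000) = 3028/17578125 rad
Load 2 — uniform load w=16 kN/m over full span:
  θ_2 = -w(L³-6Lx²+4x³)/(24EI) = -16·(4³-6·4·(16/5)²+4·(16/5)³)/(24·50000) = 264/390625 rad
Load 3 — point force P=14 kN at a=8/3 m (b=L-a=4/3):
  θ_3 = -Pa(2L²-6Lx+3x²+a²)/(6LEI)  [x>a] = -14·(8/3)·(2·4²-6·4·(16/5)+3·(16/5)²+(8/3)²)/(6·4·50000) = 1372/6328125 rad
Load 4 — point force P=2 kN at a=4/3 m (b=L-a=8/3):
  θ_4 = -Pa(2L²-6Lx+3x²+a²)/(6LEI)  [x>a] = -2·(4/3)·(2·4²-6·4·(16/5)+3·(16/5)²+(4/3)²)/(6·4·50000) = 173/6328125 rad
Superposition: θ = Σ θ_i = 57599/52734375 rad ≈ 0.001092 rad

θ(16/5) = 57599/52734375 rad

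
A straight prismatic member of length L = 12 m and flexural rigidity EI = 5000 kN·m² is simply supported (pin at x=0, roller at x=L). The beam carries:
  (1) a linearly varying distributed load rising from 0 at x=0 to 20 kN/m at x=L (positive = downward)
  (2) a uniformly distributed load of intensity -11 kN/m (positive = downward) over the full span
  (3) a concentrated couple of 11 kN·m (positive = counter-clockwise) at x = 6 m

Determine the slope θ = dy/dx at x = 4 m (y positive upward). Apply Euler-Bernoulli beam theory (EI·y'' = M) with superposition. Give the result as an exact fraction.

Load 1 — triangular load w₀=20 kN/m (0→w₀ over full span):
  θ_1 = -w₀(7L⁴-30L²x²+15x⁴)/(360LEI) = -20·(7·12⁴-30·12²·4²+15·4⁴)/(360·12·5000) = -416/5625 rad
Load 2 — uniform load w=-11 kN/m over full span:
  θ_2 = -w(L³-6Lx²+4x³)/(24EI) = -(-11)·(12³-6·12·4²+4·4³)/(24·5000) = 143/1875 rad
Load 3 — applied couple M₀=11 kN·m at a=6 m (b=L-a=6):
  θ_3 = (M₀x²/(2L)+C₁)/EI  [x≤a] with C₁=M₀(3b²-L²)/(6L)=-11/2 = (11·4²/(2·12)+(-11/2))/5000 = 11/30000 rad
Superposition: θ = Σ θ_i = 241/90000 rad ≈ 0.002678 rad

θ(4) = 241/90000 rad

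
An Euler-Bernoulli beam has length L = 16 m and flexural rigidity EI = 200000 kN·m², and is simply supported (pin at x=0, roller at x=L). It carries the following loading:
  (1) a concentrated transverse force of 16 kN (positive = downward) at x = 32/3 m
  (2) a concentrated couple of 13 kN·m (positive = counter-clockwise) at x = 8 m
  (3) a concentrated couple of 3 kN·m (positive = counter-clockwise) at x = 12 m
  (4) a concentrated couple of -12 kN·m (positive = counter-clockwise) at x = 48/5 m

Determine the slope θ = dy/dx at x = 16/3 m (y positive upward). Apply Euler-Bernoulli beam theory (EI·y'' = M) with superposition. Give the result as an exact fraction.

θ(16/3) = -491633/810000000 rad

Load 1 — point force P=16 kN at a=32/3 m (b=L-a=16/3):
  θ_1 = -Pb(L²-b²-3x²)/(6LEI)  [x≤a] = -16·(16/3)·(16²-(16/3)²-3·(16/3)²)/(6·16·200000) = -32/50625 rad
Load 2 — applied couple M₀=13 kN·m at a=8 m (b=L-a=8):
  θ_2 = (M₀x²/(2L)+C₁)/EI  [x≤a] with C₁=M₀(3b²-L²)/(6L)=-26/3 = (13·(16/3)²/(2·16)+(-26/3))/200000 = 13/900000 rad
Load 3 — applied couple M₀=3 kN·m at a=12 m (b=L-a=4):
  θ_3 = (M₀x²/(2L)+C₁)/EI  [x≤a] with C₁=M₀(3b²-L²)/(6L)=-13/2 = (3·(16/3)²/(2·16)+(-13/2))/200000 = -23/1200000 rad
Load 4 — applied couple M₀=-12 kN·m at a=48/5 m (b=L-a=32/5):
  θ_4 = (M₀x²/(2L)+C₁)/EI  [x≤a] with C₁=M₀(3b²-L²)/(6L)=416/25 = ((-12)·(16/3)²/(2·16)+(416/25))/200000 = 7/234375 rad
Superposition: θ = Σ θ_i = -491633/810000000 rad ≈ -0.000607 rad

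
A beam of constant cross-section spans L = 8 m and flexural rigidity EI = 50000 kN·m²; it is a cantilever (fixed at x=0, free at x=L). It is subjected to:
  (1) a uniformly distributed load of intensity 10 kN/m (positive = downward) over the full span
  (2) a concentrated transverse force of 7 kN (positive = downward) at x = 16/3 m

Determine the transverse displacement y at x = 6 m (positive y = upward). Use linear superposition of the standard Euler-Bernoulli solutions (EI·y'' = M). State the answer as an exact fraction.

y(6) = -77767/1012500 m

Load 1 — uniform load w=10 kN/m over full span:
  y_1 = -wx²(x²-4Lx+6L²)/(24EI) = -10·6²·(6²-4·8·6+6·8²)/(24·50000) = -171/2500 m
Load 2 — point force P=7 kN at a=16/3 m (b=L-a=8/3):
  y_2 = -Pa²(3x-a)/(6EI)  [x>a] = -7·(16/3)²·(3·6-(16/3))/(6·50000) = -2128/253125 m
Superposition: y = Σ y_i = -77767/1012500 m ≈ -0.076807 m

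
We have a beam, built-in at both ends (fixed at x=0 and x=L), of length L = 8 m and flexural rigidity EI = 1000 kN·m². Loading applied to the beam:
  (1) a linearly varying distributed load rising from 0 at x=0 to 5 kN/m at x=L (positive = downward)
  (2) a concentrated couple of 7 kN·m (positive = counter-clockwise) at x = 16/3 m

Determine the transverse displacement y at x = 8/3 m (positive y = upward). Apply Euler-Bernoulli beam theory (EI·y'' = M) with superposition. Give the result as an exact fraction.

y(8/3) = -2212/91125 m

Load 1 — triangular load w₀=5 kN/m (0→w₀ over full span):
  y_1 = -w₀x²(L-x)²(x+2L)/(120LEI) = -5·(8/3)²·(8-(8/3))²·((8/3)+2·8)/(120·8·1000) = -1792/91125 m
Load 2 — applied couple M₀=7 kN·m at a=16/3 m (b=L-a=8/3):
  y_2 = (R_Ax³/6 - M_Ax²/2)/EI  [x≤a] with R_A=7/6, M_A=7/3 = ((7/6)·(8/3)³/6 - (7/3)·(8/3)²/2)/1000 = -28/6075 m
Superposition: y = Σ y_i = -2212/91125 m ≈ -0.024274 m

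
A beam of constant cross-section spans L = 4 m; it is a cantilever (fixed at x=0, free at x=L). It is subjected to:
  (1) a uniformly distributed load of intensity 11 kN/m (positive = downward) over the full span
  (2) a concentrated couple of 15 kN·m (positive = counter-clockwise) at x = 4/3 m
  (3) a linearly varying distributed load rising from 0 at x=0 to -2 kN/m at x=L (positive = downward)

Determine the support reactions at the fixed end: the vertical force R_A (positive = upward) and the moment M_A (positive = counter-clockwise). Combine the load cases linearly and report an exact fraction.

Load 1 — uniform load w=11 kN/m over full span:
  R_A = wL = 11·4 = 44 kN
  M_A = wL²/2 = 11·4²/2 = 88 kN·m
Load 2 — applied couple M₀=15 kN·m at a=4/3 m (b=L-a=8/3):
  R_A = 0 kN
  M_A = -M₀ = -15 kN·m
Load 3 — triangular load w₀=-2 kN/m (0→w₀ over full span):
  R_A = w₀L/2 = (-2)·4/2 = -4 kN
  M_A = w₀L²/3 = (-2)·4²/3 = -32/3 kN·m
Superposition: R_A = 40 kN, M_A = 187/3 kN·m

R_A = 40 kN, M_A = 187/3 kN·m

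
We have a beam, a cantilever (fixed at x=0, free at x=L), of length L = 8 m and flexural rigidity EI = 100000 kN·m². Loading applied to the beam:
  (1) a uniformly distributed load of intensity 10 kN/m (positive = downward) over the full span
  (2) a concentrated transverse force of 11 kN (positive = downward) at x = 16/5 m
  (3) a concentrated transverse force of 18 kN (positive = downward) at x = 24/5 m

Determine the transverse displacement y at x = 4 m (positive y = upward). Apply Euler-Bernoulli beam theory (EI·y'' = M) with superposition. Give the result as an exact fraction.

y(4) = -29036/1171875 m

Load 1 — uniform load w=10 kN/m over full span:
  y_1 = -wx²(x²-4Lx+6L²)/(24EI) = -10·4²·(4²-4·8·4+6·8²)/(24·100000) = -34/1875 m
Load 2 — point force P=11 kN at a=16/5 m (b=L-a=24/5):
  y_2 = -Pa²(3x-a)/(6EI)  [x>a] = -11·(16/5)²·(3·4-(16/5))/(6·100000) = -1936/1171875 m
Load 3 — point force P=18 kN at a=24/5 m (b=L-a=16/5):
  y_3 = -Px²(3a-x)/(6EI)  [x≤a] = -18·4²·(3·(24/5)-4)/(6·100000) = -78/15625 m
Superposition: y = Σ y_i = -29036/1171875 m ≈ -0.024777 m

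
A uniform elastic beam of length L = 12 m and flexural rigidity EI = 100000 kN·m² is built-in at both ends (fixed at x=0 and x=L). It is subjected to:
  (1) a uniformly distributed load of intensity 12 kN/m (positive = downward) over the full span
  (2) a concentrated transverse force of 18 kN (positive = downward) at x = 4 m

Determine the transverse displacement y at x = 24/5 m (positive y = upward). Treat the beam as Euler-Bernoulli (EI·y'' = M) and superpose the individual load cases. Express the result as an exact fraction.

y(24/5) = -14094/1953125 m

Load 1 — uniform load w=12 kN/m over full span:
  y_1 = -wx²(L-x)²/(24EI) = -12·(24/5)²·(12-(24/5))²/(24·100000) = -11664/1953125 m
Load 2 — point force P=18 kN at a=4 m (b=L-a=8):
  y_2 = -Pa²(L-x)²(3bL-(3b+a)(L-x))/(6L³EI)  [x>a] = -18·4²·(12-(24/5))²·(3·8·12-(3·8+4)·(12-(24/5)))/(6·12³·100000) = -486/390625 m
Superposition: y = Σ y_i = -14094/1953125 m ≈ -0.007216 m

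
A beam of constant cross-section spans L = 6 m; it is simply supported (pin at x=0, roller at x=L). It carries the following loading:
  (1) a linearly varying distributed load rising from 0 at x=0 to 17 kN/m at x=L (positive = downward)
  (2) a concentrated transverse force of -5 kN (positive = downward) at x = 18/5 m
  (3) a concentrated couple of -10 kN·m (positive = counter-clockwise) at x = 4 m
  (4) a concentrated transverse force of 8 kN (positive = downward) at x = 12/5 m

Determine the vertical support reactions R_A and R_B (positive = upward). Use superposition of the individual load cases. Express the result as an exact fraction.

R_A = 272/15 kN, R_B = 538/15 kN

Load 1 — triangular load w₀=17 kN/m (0→w₀ over full span):
  R_A = w₀L/6 = 17·6/6 = 17 kN
  R_B = w₀L/3 = 17·6/3 = 34 kN
Load 2 — point force P=-5 kN at a=18/5 m (b=L-a=12/5):
  R_A = Pb/L = (-5)·(12/5)/6 = -2 kN
  R_B = Pa/L = (-5)·(18/5)/6 = -3 kN
Load 3 — applied couple M₀=-10 kN·m at a=4 m (b=L-a=2):
  R_A = M₀/L = (-10)/6 = -5/3 kN
  R_B = -M₀/L = -(-10)/6 = 5/3 kN
Load 4 — point force P=8 kN at a=12/5 m (b=L-a=18/5):
  R_A = Pb/L = 8·(18/5)/6 = 24/5 kN
  R_B = Pa/L = 8·(12/5)/6 = 16/5 kN
Superposition: R_A = 272/15 kN, R_B = 538/15 kN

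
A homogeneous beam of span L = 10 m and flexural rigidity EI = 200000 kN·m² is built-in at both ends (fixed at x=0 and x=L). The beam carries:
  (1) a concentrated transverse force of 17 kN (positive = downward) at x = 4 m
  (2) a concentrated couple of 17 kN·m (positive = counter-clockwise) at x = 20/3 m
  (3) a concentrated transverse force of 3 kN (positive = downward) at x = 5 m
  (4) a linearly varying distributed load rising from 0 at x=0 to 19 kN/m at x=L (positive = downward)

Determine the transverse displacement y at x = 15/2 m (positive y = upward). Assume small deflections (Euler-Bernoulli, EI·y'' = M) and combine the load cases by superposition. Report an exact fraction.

y(15/2) = -37271/36864000 m

Load 1 — point force P=17 kN at a=4 m (b=L-a=6):
  y_1 = -Pa²(L-x)²(3bL-(3b+a)(L-x))/(6L³EI)  [x>a] = -17·4²·(10-(15/2))²·(3·6·10-(3·6+4)·(10-(15/2)))/(6·10³·200000) = -17/96000 m
Load 2 — applied couple M₀=17 kN·m at a=20/3 m (b=L-a=10/3):
  y_2 = (R_Ax³/6 - M_Ax²/2 - M₀(x-a)²/2)/EI  [x>a] with R_A=34/15, M_A=17/3 = ((34/15)·(15/2)³/6 - (17/3)·(15/2)²/2 - 17·((15/2)-(20/3))²/2)/200000 = -17/576000 m
Load 3 — point force P=3 kN at a=5 m (b=L-a=5):
  y_3 = -Pa²(L-x)²(3bL-(3b+a)(L-x))/(6L³EI)  [x>a] = -3·5²·(10-(15/2))²·(3·5·10-(3·5+5)·(10-(15/2)))/(6·10³·200000) = -1/25600 m
Load 4 — triangular load w₀=19 kN/m (0→w₀ over full span):
  y_4 = -w₀x²(L-x)²(x+2L)/(120LEI) = -19·(15/2)²·(10-(15/2))²·((15/2)+2·10)/(120·10·200000) = -627/819200 m
Superposition: y = Σ y_i = -37271/36864000 m ≈ -0.001011 m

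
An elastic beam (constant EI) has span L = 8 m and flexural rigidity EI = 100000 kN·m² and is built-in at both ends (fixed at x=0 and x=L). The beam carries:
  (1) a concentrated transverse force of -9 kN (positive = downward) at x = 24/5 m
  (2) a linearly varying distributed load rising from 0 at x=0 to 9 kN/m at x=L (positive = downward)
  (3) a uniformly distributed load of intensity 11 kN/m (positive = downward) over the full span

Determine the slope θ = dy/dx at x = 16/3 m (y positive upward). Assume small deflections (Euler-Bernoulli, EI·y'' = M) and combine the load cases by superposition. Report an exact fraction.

Load 1 — point force P=-9 kN at a=24/5 m (b=L-a=16/5):
  θ_1 = Pa²(L-x)(2bL-(3b+a)(L-x))/(2L³EI)  [x>a] = (-9)·(24/5)²·(8-(16/3))·(2·(16/5)·8-(3·(16/5)+(24/5))·(8-(16/3)))/(2·8³·100000) = -27/390625 rad
Load 2 — triangular load w₀=9 kN/m (0→w₀ over full span):
  θ_2 = -w₀(2x(L-x)(L-2x)(x+2L)+x²(L-x)²)/(120LEI) = -9·(2·(16/3)·(8-(16/3))·(8-2·(16/3))·((16/3)+2·8)+(16/3)²·(8-(16/3))²)/(120·8·100000) = 56/421875 rad
Load 3 — uniform load w=11 kN/m over full span:
  θ_3 = -wx(L-x)(L-2x)/(12EI) = -11·(16/3)·(8-(16/3))·(8-2·(16/3))/(12·100000) = 88/253125 rad
Superposition: θ = Σ θ_i = 13013/31640625 rad ≈ 0.000411 rad

θ(16/3) = 13013/31640625 rad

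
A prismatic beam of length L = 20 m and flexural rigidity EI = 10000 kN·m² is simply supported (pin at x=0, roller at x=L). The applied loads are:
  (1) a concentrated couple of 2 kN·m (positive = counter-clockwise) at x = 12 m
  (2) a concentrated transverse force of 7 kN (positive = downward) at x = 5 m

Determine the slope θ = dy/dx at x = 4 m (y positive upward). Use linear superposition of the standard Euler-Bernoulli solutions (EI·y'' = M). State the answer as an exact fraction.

θ(4) = -2731/240000 rad

Load 1 — applied couple M₀=2 kN·m at a=12 m (b=L-a=8):
  θ_1 = (M₀x²/(2L)+C₁)/EI  [x≤a] with C₁=M₀(3b²-L²)/(6L)=-52/15 = (2·4²/(2·20)+(-52/15))/10000 = -1/3750 rad
Load 2 — point force P=7 kN at a=5 m (b=L-a=15):
  θ_2 = -Pb(L²-b²-3x²)/(6LEI)  [x≤a] = -7·15·(20²-15²-3·4²)/(6·20·10000) = -889/80000 rad
Superposition: θ = Σ θ_i = -2731/240000 rad ≈ -0.011379 rad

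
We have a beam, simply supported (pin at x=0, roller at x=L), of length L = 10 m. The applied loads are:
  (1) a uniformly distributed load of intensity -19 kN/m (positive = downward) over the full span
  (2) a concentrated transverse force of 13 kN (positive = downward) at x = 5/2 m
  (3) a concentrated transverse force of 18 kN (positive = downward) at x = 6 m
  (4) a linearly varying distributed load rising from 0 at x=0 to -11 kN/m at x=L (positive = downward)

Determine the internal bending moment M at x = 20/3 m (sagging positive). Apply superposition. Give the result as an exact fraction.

Load 1 — uniform load w=-19 kN/m over full span:
  M_1 = wx(L-x)/2 = (-19)·(20/3)·(10-(20/3))/2 = -1900/9 kN·m
Load 2 — point force P=13 kN at a=5/2 m (b=L-a=15/2):
  M_2 = Pa(L-x)/L  [x>a] = 13·(5/2)·(10-(20/3))/10 = 65/6 kN·m
Load 3 — point force P=18 kN at a=6 m (b=L-a=4):
  M_3 = Pa(L-x)/L  [x>a] = 18·6·(10-(20/3))/10 = 36 kN·m
Load 4 — triangular load w₀=-11 kN/m (0→w₀ over full span):
  M_4 = w₀Lx/6 - w₀x³/(6L) = (-11)·10·(20/3)/6 - (-11)·(20/3)³/(6·10) = -5500/81 kN·m
Superposition: M = Σ M_i = -37613/162 kN·m ≈ -232.179012 kN·m

M(20/3) = -37613/162 kN·m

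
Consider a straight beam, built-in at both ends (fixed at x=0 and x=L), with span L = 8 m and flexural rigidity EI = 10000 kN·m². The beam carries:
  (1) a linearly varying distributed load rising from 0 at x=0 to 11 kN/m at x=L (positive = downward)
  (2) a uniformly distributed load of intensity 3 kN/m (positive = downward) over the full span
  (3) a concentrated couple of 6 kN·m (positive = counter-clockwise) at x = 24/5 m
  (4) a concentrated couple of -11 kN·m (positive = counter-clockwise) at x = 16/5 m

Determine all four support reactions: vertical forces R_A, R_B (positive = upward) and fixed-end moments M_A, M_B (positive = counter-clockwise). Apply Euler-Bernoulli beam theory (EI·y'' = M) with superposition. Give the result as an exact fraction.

Load 1 — triangular load w₀=11 kN/m (0→w₀ over full span):
  R_A = 3w₀L/20 = 3·11·8/20 = 66/5 kN
  M_A = w₀L²/30 = 11·8²/30 = 352/15 kN·m
  R_B = 7w₀L/20 = 7·11·8/20 = 154/5 kN
  M_B = -w₀L²/20 = -11·8²/20 = -176/5 kN·m
Load 2 — uniform load w=3 kN/m over full span:
  R_A = wL/2 = 3·8/2 = 12 kN
  M_A = wL²/12 = 3·8²/12 = 16 kN·m
  R_B = wL/2 = 3·8/2 = 12 kN
  M_B = -wL²/12 = -3·8²/12 = -16 kN·m
Load 3 — applied couple M₀=6 kN·m at a=24/5 m (b=L-a=16/5):
  R_A = 6M₀ab/L³ = 6·6·(24/5)·(16/5)/8³ = 27/25 kN
  M_A = M₀b(2a-b)/L² = 6·(16/5)·(2·(24/5)-(16/5))/8² = 48/25 kN·m
  R_B = -6M₀ab/L³ = -6·6·(24/5)·(16/5)/8³ = -27/25 kN
  M_B = M₀a(2b-a)/L² = 6·(24/5)·(2·(16/5)-(24/5))/8² = 18/25 kN·m
Load 4 — applied couple M₀=-11 kN·m at a=16/5 m (b=L-a=24/5):
  R_A = 6M₀ab/L³ = 6·(-11)·(16/5)·(24/5)/8³ = -99/50 kN
  M_A = M₀b(2a-b)/L² = (-11)·(24/5)·(2·(16/5)-(24/5))/8² = -33/25 kN·m
  R_B = -6M₀ab/L³ = -6·(-11)·(16/5)·(24/5)/8³ = 99/50 kN
  M_B = M₀a(2b-a)/L² = (-11)·(16/5)·(2·(24/5)-(16/5))/8² = -88/25 kN·m
Superposition: R_A = 243/10 kN, M_A = 601/15 kN·m, R_B = 437/10 kN, M_B = -54 kN·m

R_A = 243/10 kN, M_A = 601/15 kN·m, R_B = 437/10 kN, M_B = -54 kN·m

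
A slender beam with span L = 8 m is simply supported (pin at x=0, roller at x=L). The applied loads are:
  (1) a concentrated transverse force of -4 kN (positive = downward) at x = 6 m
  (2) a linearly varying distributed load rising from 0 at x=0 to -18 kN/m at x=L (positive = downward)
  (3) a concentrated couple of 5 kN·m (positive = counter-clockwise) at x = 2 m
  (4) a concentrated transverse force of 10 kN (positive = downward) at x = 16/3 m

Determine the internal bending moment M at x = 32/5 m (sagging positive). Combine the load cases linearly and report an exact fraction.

Load 1 — point force P=-4 kN at a=6 m (b=L-a=2):
  M_1 = Pa(L-x)/L  [x>a] = (-4)·6·(8-(32/5))/8 = -24/5 kN·m
Load 2 — triangular load w₀=-18 kN/m (0→w₀ over full span):
  M_2 = w₀Lx/6 - w₀x³/(6L) = (-18)·8·(32/5)/6 - (-18)·(32/5)³/(6·8) = -6912/125 kN·m
Load 3 — applied couple M₀=5 kN·m at a=2 m (b=L-a=6):
  M_3 = M₀x/L - M₀  [x>a] = 5·(32/5)/8 - 5 = -1 kN·m
Load 4 — point force P=10 kN at a=16/3 m (b=L-a=8/3):
  M_4 = Pa(L-x)/L  [x>a] = 10·(16/3)·(8-(32/5))/8 = 32/3 kN·m
Superposition: M = Σ M_i = -18911/375 kN·m ≈ -50.429333 kN·m

M(32/5) = -18911/375 kN·m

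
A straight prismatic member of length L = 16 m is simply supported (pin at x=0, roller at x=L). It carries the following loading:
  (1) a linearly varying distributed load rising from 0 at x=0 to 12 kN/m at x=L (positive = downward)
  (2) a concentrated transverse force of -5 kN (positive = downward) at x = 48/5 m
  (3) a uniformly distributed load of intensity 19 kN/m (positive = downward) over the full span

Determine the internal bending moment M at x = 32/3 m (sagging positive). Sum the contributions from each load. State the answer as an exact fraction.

M(32/3) = 19280/27 kN·m

Load 1 — triangular load w₀=12 kN/m (0→w₀ over full span):
  M_1 = w₀Lx/6 - w₀x³/(6L) = 12·16·(32/3)/6 - 12·(32/3)³/(6·16) = 5120/27 kN·m
Load 2 — point force P=-5 kN at a=48/5 m (b=L-a=32/5):
  M_2 = Pa(L-x)/L  [x>a] = (-5)·(48/5)·(16-(32/3))/16 = -16 kN·m
Load 3 — uniform load w=19 kN/m over full span:
  M_3 = wx(L-x)/2 = 19·(32/3)·(16-(32/3))/2 = 4864/9 kN·m
Superposition: M = Σ M_i = 19280/27 kN·m ≈ 714.074074 kN·m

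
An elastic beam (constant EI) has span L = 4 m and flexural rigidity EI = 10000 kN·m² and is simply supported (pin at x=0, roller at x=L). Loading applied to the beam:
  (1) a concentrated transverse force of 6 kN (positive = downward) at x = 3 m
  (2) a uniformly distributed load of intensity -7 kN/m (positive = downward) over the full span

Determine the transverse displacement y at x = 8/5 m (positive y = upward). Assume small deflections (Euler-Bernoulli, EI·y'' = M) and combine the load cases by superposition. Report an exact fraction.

Load 1 — point force P=6 kN at a=3 m (b=L-a=1):
  y_1 = -Pbx(L²-b²-x²)/(6LEI)  [x≤a] = -6·1·(8/5)·(4²-1²-(8/5)²)/(6·4·10000) = -311/625000 m
Load 2 — uniform load w=-7 kN/m over full span:
  y_2 = -wx(L³-2Lx²+x³)/(24EI) = -(-7)·(8/5)·(4³-2·4·(8/5)²+(8/5)³)/(24·10000) = 868/390625 m
Superposition: y = Σ y_i = 5389/3125000 m ≈ 0.001724 m

y(8/5) = 5389/3125000 m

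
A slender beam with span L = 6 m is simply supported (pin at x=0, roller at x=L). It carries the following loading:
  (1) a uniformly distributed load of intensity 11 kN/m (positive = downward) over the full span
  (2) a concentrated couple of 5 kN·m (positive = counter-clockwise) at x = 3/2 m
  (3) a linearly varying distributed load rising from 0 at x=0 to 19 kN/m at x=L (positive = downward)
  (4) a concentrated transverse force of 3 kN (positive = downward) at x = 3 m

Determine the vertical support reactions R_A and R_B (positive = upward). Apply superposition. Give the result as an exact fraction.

Load 1 — uniform load w=11 kN/m over full span:
  R_A = wL/2 = 11·6/2 = 33 kN
  R_B = wL/2 = 11·6/2 = 33 kN
Load 2 — applied couple M₀=5 kN·m at a=3/2 m (b=L-a=9/2):
  R_A = M₀/L = 5/6 kN
  R_B = -M₀/L = -5/6 kN
Load 3 — triangular load w₀=19 kN/m (0→w₀ over full span):
  R_A = w₀L/6 = 19·6/6 = 19 kN
  R_B = w₀L/3 = 19·6/3 = 38 kN
Load 4 — point force P=3 kN at a=3 m (b=L-a=3):
  R_A = Pb/L = 3·3/6 = 3/2 kN
  R_B = Pa/L = 3·3/6 = 3/2 kN
Superposition: R_A = 163/3 kN, R_B = 215/3 kN

R_A = 163/3 kN, R_B = 215/3 kN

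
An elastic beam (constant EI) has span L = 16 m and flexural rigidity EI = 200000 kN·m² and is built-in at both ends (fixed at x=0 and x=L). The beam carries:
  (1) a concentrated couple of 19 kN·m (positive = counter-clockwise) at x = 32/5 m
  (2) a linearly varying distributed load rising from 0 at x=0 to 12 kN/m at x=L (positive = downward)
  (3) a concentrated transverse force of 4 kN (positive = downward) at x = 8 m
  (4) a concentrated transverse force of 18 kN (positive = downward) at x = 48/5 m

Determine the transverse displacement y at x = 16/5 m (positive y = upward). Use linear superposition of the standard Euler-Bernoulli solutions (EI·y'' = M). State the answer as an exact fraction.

Load 1 — applied couple M₀=19 kN·m at a=32/5 m (b=L-a=48/5):
  y_1 = (R_Ax³/6 - M_Ax²/2)/EI  [x≤a] with R_A=171/100, M_A=57/25 = ((171/100)·(16/5)³/6 - (57/25)·(16/5)²/2)/200000 = -114/9765625 m
Load 2 — triangular load w₀=12 kN/m (0→w₀ over full span):
  y_2 = -w₀x²(L-x)²(x+2L)/(120LEI) = -12·(16/5)²·(16-(16/5))²·((16/5)+2·16)/(120·16·200000) = -90112/48828125 m
Load 3 — point force P=4 kN at a=8 m (b=L-a=8):
  y_3 = -Pb²x²(3aL-(3a+b)x)/(6L³EI)  [x≤a] = -4·8²·(16/5)²·(3·8·16-(3·8+8)·(16/5))/(6·16³·200000) = -176/1171875 m
Load 4 — point force P=18 kN at a=48/5 m (b=L-a=32/5):
  y_4 = -Pb²x²(3aL-(3a+b)x)/(6L³EI)  [x≤a] = -18·(32/5)²·(16/5)²·(3·(48/5)·16-(3·(48/5)+(32/5))·(16/5))/(6·16³·200000) = -26112/48828125 m
Superposition: y = Σ y_i = -372382/146484375 m ≈ -0.002542 m

y(16/5) = -372382/146484375 m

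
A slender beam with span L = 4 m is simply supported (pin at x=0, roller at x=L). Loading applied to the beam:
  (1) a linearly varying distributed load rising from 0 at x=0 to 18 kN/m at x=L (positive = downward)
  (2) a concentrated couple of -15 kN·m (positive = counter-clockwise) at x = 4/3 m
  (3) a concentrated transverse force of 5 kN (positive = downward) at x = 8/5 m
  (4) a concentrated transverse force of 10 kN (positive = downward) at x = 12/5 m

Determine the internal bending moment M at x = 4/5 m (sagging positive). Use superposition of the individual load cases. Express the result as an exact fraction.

M(4/5) = 1477/125 kN·m

Load 1 — triangular load w₀=18 kN/m (0→w₀ over full span):
  M_1 = w₀Lx/6 - w₀x³/(6L) = 18·4·(4/5)/6 - 18·(4/5)³/(6·4) = 1152/125 kN·m
Load 2 — applied couple M₀=-15 kN·m at a=4/3 m (b=L-a=8/3):
  M_2 = M₀x/L  [x≤a] = (-15)·(4/5)/4 = -3 kN·m
Load 3 — point force P=5 kN at a=8/5 m (b=L-a=12/5):
  M_3 = Pbx/L  [x≤a] = 5·(12/5)·(4/5)/4 = 12/5 kN·m
Load 4 — point force P=10 kN at a=12/5 m (b=L-a=8/5):
  M_4 = Pbx/L  [x≤a] = 10·(8/5)·(4/5)/4 = 16/5 kN·m
Superposition: M = Σ M_i = 1477/125 kN·m ≈ 11.816000 kN·m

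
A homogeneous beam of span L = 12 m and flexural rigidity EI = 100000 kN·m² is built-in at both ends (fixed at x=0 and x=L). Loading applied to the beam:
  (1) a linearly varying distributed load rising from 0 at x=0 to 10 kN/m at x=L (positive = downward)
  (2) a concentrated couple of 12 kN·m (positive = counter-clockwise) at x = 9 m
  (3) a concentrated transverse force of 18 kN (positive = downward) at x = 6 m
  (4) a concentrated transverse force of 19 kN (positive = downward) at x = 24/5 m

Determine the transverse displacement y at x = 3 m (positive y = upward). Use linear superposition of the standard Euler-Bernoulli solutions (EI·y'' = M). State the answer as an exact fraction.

y(3) = -4023/1250000 m

Load 1 — triangular load w₀=10 kN/m (0→w₀ over full span):
  y_1 = -w₀x²(L-x)²(x+2L)/(120LEI) = -10·3²·(12-3)²·(3+2·12)/(120·12·100000) = -2187/1600000 m
Load 2 — applied couple M₀=12 kN·m at a=9 m (b=L-a=3):
  y_2 = (R_Ax³/6 - M_Ax²/2)/EI  [x≤a] with R_A=9/8, M_A=15/4 = ((9/8)·3³/6 - (15/4)·3²/2)/100000 = -189/1600000 m
Load 3 — point force P=18 kN at a=6 m (b=L-a=6):
  y_3 = -Pb²x²(3aL-(3a+b)x)/(6L³EI)  [x≤a] = -18·6²·3²·(3·6·12-(3·6+6)·3)/(6·12³·100000) = -81/100000 m
Load 4 — point force P=19 kN at a=24/5 m (b=L-a=36/5):
  y_4 = -Pb²x²(3aL-(3a+b)x)/(6L³EI)  [x≤a] = -19·(36/5)²·3²·(3·(24/5)·12-(3·(24/5)+(36/5))·3)/(6·12³·100000) = -4617/5000000 m
Superposition: y = Σ y_i = -4023/1250000 m ≈ -0.003218 m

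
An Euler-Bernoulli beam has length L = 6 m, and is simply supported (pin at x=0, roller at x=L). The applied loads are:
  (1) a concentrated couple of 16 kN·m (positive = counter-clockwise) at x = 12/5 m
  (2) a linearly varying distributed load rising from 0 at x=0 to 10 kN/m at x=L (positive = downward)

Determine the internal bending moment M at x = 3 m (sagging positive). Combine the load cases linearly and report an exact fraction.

Load 1 — applied couple M₀=16 kN·m at a=12/5 m (b=L-a=18/5):
  M_1 = M₀x/L - M₀  [x>a] = 16·3/6 - 16 = -8 kN·m
Load 2 — triangular load w₀=10 kN/m (0→w₀ over full span):
  M_2 = w₀Lx/6 - w₀x³/(6L) = 10·6·3/6 - 10·3³/(6·6) = 45/2 kN·m
Superposition: M = Σ M_i = 29/2 kN·m ≈ 14.500000 kN·m

M(3) = 29/2 kN·m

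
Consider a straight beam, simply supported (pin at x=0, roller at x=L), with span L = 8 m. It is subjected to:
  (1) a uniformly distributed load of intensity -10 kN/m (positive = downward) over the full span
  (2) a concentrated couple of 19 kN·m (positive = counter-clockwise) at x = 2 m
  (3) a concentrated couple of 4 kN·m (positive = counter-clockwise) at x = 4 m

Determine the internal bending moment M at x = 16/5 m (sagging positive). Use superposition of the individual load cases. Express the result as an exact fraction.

Load 1 — uniform load w=-10 kN/m over full span:
  M_1 = wx(L-x)/2 = (-10)·(16/5)·(8-(16/5))/2 = -384/5 kN·m
Load 2 — applied couple M₀=19 kN·m at a=2 m (b=L-a=6):
  M_2 = M₀x/L - M₀  [x>a] = 19·(16/5)/8 - 19 = -57/5 kN·m
Load 3 — applied couple M₀=4 kN·m at a=4 m (b=L-a=4):
  M_3 = M₀x/L  [x≤a] = 4·(16/5)/8 = 8/5 kN·m
Superposition: M = Σ M_i = -433/5 kN·m ≈ -86.600000 kN·m

M(16/5) = -433/5 kN·m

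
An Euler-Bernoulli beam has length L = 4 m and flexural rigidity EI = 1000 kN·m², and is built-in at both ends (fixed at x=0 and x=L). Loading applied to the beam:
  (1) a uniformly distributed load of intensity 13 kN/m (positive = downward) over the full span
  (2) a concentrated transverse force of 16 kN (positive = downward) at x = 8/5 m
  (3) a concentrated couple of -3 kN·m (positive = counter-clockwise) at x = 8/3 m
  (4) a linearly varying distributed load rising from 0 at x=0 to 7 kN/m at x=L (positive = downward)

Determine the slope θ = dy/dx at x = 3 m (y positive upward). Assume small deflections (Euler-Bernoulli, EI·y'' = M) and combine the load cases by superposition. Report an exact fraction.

θ(3) = 44487/4000000 rad

Load 1 — uniform load w=13 kN/m over full span:
  θ_1 = -wx(L-x)(L-2x)/(12EI) = -13·3·(4-3)·(4-2·3)/(12·1000) = 13/2000 rad
Load 2 — point force P=16 kN at a=8/5 m (b=L-a=12/5):
  θ_2 = Pa²(L-x)(2bL-(3b+a)(L-x))/(2L³EI)  [x>a] = 16·(8/5)²·(4-3)·(2·(12/5)·4-(3·(12/5)+(8/5))·(4-3))/(2·4³·1000) = 52/15625 rad
Load 3 — applied couple M₀=-3 kN·m at a=8/3 m (b=L-a=4/3):
  θ_3 = (R_Ax²/2 - M_Ax - M₀(x-a))/EI  [x>a] with R_A=-1, M_A=-1 = ((-1)·3²/2 - (-1)·3 - (-3)·(3-(8/3)))/1000 = -1/2000 rad
Load 4 — triangular load w₀=7 kN/m (0→w₀ over full span):
  θ_4 = -w₀(2x(L-x)(L-2x)(x+2L)+x²(L-x)²)/(120LEI) = -7·(2·3·(4-3)·(4-2·3)·(3+2·4)+3²·(4-3)²)/(120·4·1000) = 287/160000 rad
Superposition: θ = Σ θ_i = 44487/4000000 rad ≈ 0.011122 rad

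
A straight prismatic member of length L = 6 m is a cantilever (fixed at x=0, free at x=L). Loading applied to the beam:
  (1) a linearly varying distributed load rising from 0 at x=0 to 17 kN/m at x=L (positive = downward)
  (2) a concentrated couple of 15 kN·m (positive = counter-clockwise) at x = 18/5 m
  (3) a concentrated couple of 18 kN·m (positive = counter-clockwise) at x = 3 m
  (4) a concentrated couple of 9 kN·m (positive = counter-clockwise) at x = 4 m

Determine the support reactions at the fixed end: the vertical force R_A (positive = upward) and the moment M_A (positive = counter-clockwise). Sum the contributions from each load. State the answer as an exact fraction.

Load 1 — triangular load w₀=17 kN/m (0→w₀ over full span):
  R_A = w₀L/2 = 17·6/2 = 51 kN
  M_A = w₀L²/3 = 17·6²/3 = 204 kN·m
Load 2 — applied couple M₀=15 kN·m at a=18/5 m (b=L-a=12/5):
  R_A = 0 kN
  M_A = -M₀ = -15 kN·m
Load 3 — applied couple M₀=18 kN·m at a=3 m (b=L-a=3):
  R_A = 0 kN
  M_A = -M₀ = -18 kN·m
Load 4 — applied couple M₀=9 kN·m at a=4 m (b=L-a=2):
  R_A = 0 kN
  M_A = -M₀ = -9 kN·m
Superposition: R_A = 51 kN, M_A = 162 kN·m

R_A = 51 kN, M_A = 162 kN·m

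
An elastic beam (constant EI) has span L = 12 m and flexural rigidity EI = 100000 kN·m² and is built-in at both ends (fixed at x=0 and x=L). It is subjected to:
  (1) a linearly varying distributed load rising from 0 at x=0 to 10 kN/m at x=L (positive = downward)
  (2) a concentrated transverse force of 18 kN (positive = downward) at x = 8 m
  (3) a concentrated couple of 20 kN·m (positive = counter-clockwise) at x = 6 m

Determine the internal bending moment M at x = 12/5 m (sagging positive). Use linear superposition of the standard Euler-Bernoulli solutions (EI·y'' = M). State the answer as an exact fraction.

M(12/5) = -263/25 kN·m

Load 1 — triangular load w₀=10 kN/m (0→w₀ over full span):
  M_1 = 3w₀Lx/20 - w₀L²/30 - w₀x³/(6L) = 3·10·12·(12/5)/20 - 10·12²/30 - 10·(12/5)³/(6·12) = -168/25 kN·m
Load 2 — point force P=18 kN at a=8 m (b=L-a=4):
  M_2 = Pb²(3a+b)x/L³ - Pab²/L²  [x≤a] = 18·4²·(3·8+4)·(12/5)/12³ - 18·8·4²/12² = -24/5 kN·m
Load 3 — applied couple M₀=20 kN·m at a=6 m (b=L-a=6):
  M_3 = R_Ax - M_A  [x≤a] with R_A=5/2, M_A=5 = (5/2)·(12/5) - 5 = 1 kN·m
Superposition: M = Σ M_i = -263/25 kN·m ≈ -10.520000 kN·m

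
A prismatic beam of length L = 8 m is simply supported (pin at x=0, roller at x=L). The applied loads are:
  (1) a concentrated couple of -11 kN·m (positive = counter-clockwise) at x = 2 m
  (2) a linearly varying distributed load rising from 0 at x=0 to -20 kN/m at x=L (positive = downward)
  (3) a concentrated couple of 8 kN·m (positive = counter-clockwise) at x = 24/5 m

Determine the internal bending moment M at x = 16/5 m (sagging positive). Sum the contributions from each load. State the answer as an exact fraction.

M(16/5) = -1547/25 kN·m

Load 1 — applied couple M₀=-11 kN·m at a=2 m (b=L-a=6):
  M_1 = M₀x/L - M₀  [x>a] = (-11)·(16/5)/8 - (-11) = 33/5 kN·m
Load 2 — triangular load w₀=-20 kN/m (0→w₀ over full span):
  M_2 = w₀Lx/6 - w₀x³/(6L) = (-20)·8·(16/5)/6 - (-20)·(16/5)³/(6·8) = -1792/25 kN·m
Load 3 — applied couple M₀=8 kN·m at a=24/5 m (b=L-a=16/5):
  M_3 = M₀x/L  [x≤a] = 8·(16/5)/8 = 16/5 kN·m
Superposition: M = Σ M_i = -1547/25 kN·m ≈ -61.880000 kN·m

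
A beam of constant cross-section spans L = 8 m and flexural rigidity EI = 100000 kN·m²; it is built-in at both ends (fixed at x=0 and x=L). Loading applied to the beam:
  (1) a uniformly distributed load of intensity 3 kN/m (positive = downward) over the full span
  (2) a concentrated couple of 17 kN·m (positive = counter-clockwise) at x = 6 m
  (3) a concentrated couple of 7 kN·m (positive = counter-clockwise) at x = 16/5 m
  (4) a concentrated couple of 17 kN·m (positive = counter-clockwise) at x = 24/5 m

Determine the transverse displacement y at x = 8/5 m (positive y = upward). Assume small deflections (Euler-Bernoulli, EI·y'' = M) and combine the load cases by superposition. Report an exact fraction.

y(8/5) = -36507/156250000 m

Load 1 — uniform load w=3 kN/m over full span:
  y_1 = -wx²(L-x)²/(24EI) = -3·(8/5)²·(8-(8/5))²/(24·100000) = -256/1953125 m
Load 2 — applied couple M₀=17 kN·m at a=6 m (b=L-a=2):
  y_2 = (R_Ax³/6 - M_Ax²/2)/EI  [x≤a] with R_A=153/64, M_A=85/16 = ((153/64)·(8/5)³/6 - (85/16)·(8/5)²/2)/100000 = -323/6250000 m
Load 3 — applied couple M₀=7 kN·m at a=16/5 m (b=L-a=24/5):
  y_3 = (R_Ax³/6 - M_Ax²/2)/EI  [x≤a] with R_A=63/50, M_A=21/25 = ((63/50)·(8/5)³/6 - (21/25)·(8/5)²/2)/100000 = -21/9765625 m
Load 4 — applied couple M₀=17 kN·m at a=24/5 m (b=L-a=16/5):
  y_4 = (R_Ax³/6 - M_Ax²/2)/EI  [x≤a] with R_A=153/50, M_A=136/25 = ((153/50)·(8/5)³/6 - (136/25)·(8/5)²/2)/100000 = -476/9765625 m
Superposition: y = Σ y_i = -36507/156250000 m ≈ -0.000234 m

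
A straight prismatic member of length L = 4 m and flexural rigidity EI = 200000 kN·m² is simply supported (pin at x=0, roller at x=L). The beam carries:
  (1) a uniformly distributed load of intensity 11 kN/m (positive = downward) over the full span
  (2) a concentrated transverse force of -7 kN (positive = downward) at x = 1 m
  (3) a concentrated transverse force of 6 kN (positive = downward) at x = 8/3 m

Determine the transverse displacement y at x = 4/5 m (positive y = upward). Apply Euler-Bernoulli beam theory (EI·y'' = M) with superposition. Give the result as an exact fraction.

Load 1 — uniform load w=11 kN/m over full span:
  y_1 = -wx(L³-2Lx²+x³)/(24EI) = -11·(4/5)·(4³-2·4·(4/5)²+(4/5)³)/(24·200000) = -638/5859375 m
Load 2 — point force P=-7 kN at a=1 m (b=L-a=3):
  y_2 = -Pbx(L²-b²-x²)/(6LEI)  [x≤a] = -(-7)·3·(4/5)·(4²-3²-(4/5)²)/(6·4·200000) = 1113/50000000 m
Load 3 — point force P=6 kN at a=8/3 m (b=L-a=4/3):
  y_3 = -Pbx(L²-b²-x²)/(6LEI)  [x≤a] = -6·(4/3)·(4/5)·(4²-(4/3)²-(4/5)²)/(6·4·200000) = -191/10546875 m
Superposition: y = Σ y_i = -706961/6750000000 m ≈ -0.000105 m

y(4/5) = -706961/6750000000 m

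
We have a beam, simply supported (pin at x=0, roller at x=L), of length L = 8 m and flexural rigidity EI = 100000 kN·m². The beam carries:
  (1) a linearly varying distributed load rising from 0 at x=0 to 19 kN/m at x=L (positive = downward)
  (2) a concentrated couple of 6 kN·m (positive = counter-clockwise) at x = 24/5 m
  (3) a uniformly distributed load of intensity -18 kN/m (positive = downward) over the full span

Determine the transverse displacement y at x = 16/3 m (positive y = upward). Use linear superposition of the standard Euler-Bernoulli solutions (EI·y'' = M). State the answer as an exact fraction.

y(16/3) = 214478/56953125 m

Load 1 — triangular load w₀=19 kN/m (0→w₀ over full span):
  y_1 = -w₀x(7L⁴-10L²x²+3x⁴)/(360LEI) = -19·(16/3)·(7·8⁴-10·8²·(16/3)²+3·(16/3)⁴)/(360·8·100000) = -10336/2278125 m
Load 2 — applied couple M₀=6 kN·m at a=24/5 m (b=L-a=16/5):
  y_2 = (M₀x³/(6L)-M₀(x-a)²/2+C₁x)/EI  [x>a] with C₁=M₀(3b²-L²)/(6L)=-104/25 = (6·(16/3)³/(6·8)-6·((16/3)-(24/5))²/2+(-104/25)·(16/3))/100000 = -86/2109375 m
Load 3 — uniform load w=-18 kN/m over full span:
  y_3 = -wx(L³-2Lx²+x³)/(24EI) = -(-18)·(16/3)·(8³-2·8·(16/3)²+(16/3)³)/(24·100000) = 704/84375 m
Superposition: y = Σ y_i = 214478/56953125 m ≈ 0.003766 m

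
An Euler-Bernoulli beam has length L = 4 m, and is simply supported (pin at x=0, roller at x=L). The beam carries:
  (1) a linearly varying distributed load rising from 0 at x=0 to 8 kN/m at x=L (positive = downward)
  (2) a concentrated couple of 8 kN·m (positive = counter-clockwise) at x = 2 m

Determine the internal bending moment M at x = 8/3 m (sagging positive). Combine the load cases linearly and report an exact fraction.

M(8/3) = 424/81 kN·m

Load 1 — triangular load w₀=8 kN/m (0→w₀ over full span):
  M_1 = w₀Lx/6 - w₀x³/(6L) = 8·4·(8/3)/6 - 8·(8/3)³/(6·4) = 640/81 kN·m
Load 2 — applied couple M₀=8 kN·m at a=2 m (b=L-a=2):
  M_2 = M₀x/L - M₀  [x>a] = 8·(8/3)/4 - 8 = -8/3 kN·m
Superposition: M = Σ M_i = 424/81 kN·m ≈ 5.234568 kN·m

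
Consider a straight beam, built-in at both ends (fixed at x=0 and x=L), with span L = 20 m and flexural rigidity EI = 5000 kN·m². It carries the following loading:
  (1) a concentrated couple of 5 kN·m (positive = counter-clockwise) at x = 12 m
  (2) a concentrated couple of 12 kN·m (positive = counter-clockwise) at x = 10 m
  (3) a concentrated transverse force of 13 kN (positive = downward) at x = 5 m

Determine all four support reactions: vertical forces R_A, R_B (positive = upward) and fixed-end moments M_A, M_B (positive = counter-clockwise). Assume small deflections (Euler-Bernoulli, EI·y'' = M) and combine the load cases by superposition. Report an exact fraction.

Load 1 — applied couple M₀=5 kN·m at a=12 m (b=L-a=8):
  R_A = 6M₀ab/L³ = 6·5·12·8/20³ = 9/25 kN
  M_A = M₀b(2a-b)/L² = 5·8·(2·12-8)/20² = 8/5 kN·m
  R_B = -6M₀ab/L³ = -6·5·12·8/20³ = -9/25 kN
  M_B = M₀a(2b-a)/L² = 5·12·(2·8-12)/20² = 3/5 kN·m
Load 2 — applied couple M₀=12 kN·m at a=10 m (b=L-a=10):
  R_A = 6M₀ab/L³ = 6·12·10·10/20³ = 9/10 kN
  M_A = M₀b(2a-b)/L² = 12·10·(2·10-10)/20² = 3 kN·m
  R_B = -6M₀ab/L³ = -6·12·10·10/20³ = -9/10 kN
  M_B = M₀a(2b-a)/L² = 12·10·(2·10-10)/20² = 3 kN·m
Load 3 — point force P=13 kN at a=5 m (b=L-a=15):
  R_A = Pb²(3a+b)/L³ = 13·15²·(3·5+15)/20³ = 351/32 kN
  M_A = Pab²/L² = 13·5·15²/20² = 585/16 kN·m
  R_B = Pa²(a+3b)/L³ = 13·5²·(5+3·15)/20³ = 65/32 kN
  M_B = -Pa²b/L² = -13·5²·15/20² = -195/16 kN·m
Superposition: R_A = 9783/800 kN, M_A = 3293/80 kN·m, R_B = 617/800 kN, M_B = -687/80 kN·m

R_A = 9783/800 kN, M_A = 3293/80 kN·m, R_B = 617/800 kN, M_B = -687/80 kN·m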